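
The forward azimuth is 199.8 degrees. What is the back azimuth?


back azimuth = (199.8 + 180) mod 360 = 19.8 degrees

19.8 degrees


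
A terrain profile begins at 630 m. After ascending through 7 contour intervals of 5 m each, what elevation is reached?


elevation = 630 + 7 * 5 = 665 m

665 m


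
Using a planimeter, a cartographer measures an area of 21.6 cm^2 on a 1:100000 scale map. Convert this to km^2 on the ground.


ground_area = 21.6 * (100000/100)^2 = 21600000.0 m^2 = 21.6 km^2

21.6 km^2


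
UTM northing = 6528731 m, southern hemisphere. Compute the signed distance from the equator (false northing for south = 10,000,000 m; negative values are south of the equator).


For southern: actual = 6528731 - 10000000 = -3471269 m

-3471269 m


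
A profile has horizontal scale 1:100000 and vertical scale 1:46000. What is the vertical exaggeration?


VE = horizontal_scale / vertical_scale = 100000 / 46000 ≈ 2.2

2.2x


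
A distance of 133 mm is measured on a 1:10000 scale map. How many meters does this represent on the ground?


ground = 133 mm * 10000 / 1000 = 1330.0 m

1330.0 m


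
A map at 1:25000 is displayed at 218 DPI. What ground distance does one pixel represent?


pixel_cm = 2.54 / 218 ≈ 0.011651 cm
ground = pixel_cm * 25000 / 100 = 2.54 * 25000 / (218 * 100) = 63500 / 21800 ≈ 2.91 m

2.91 m


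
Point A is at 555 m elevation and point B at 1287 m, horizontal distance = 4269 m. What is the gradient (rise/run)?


gradient = (1287 - 555) / 4269 = 732 / 4269 = 0.1715

0.1715


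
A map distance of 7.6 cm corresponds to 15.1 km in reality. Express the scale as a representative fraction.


ground = 15.1 km = 1510000 cm; RF denominator = ground / map = 1510000 / 7.6 ≈ 198684; RF = 1:198684

1:198684


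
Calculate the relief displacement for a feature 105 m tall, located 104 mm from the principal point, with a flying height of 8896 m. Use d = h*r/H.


d = h * r / H = 105 * 104 / 8896 = 1.23 mm

1.23 mm


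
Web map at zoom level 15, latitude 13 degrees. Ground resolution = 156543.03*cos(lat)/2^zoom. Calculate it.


res = 156543.03 * cos(13) / 2^15 = 156543.03 * 0.97437006 / 32768 = 4.65 m/pixel

4.65 m/pixel


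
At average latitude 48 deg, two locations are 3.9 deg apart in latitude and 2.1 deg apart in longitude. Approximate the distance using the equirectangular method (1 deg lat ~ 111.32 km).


dlat_km = 3.9 * 111.32 = 434.148
dlon_km = 2.1 * 111.32 * cos(48) ≈ 156.424
dist = sqrt(434.148^2 + 156.424^2) ≈ 461.5 km

461.5 km


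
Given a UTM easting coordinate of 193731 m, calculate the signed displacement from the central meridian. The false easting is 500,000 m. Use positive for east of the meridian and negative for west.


displacement = 193731 - 500000 = -306269 m

-306269 m


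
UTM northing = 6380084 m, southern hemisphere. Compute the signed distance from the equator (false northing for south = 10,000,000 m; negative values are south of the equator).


For southern: actual = 6380084 - 10000000 = -3619916 m

-3619916 m


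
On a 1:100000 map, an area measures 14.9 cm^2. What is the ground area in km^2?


ground_area = 14.9 * (100000/100)^2 = 14900000.0 m^2 = 14.9 km^2

14.9 km^2


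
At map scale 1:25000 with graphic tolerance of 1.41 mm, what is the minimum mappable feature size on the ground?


ground = 1.41 mm * 25000 / 1000 = 35.25 m

35.25 m


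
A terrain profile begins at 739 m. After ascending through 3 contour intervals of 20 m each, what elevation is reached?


elevation = 739 + 3 * 20 = 799 m

799 m


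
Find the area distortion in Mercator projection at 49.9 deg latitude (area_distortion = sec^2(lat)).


area_distortion = 1/cos^2(49.9) = 2.41

2.41


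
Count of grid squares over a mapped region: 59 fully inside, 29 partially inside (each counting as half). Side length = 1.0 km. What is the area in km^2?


effective squares = 59 + 29 * 0.5 = 73.5
area = 73.5 * 1.0 = 73.5 km^2

73.5 km^2


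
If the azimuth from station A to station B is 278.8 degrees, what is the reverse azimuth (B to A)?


back azimuth = (278.8 + 180) mod 360 = 98.8 degrees

98.8 degrees


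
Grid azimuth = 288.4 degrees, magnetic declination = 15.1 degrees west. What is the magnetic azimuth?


magnetic azimuth = grid azimuth - declination (east +ve)
mag_az = 288.4 - -15.1 = 303.5 degrees

303.5 degrees


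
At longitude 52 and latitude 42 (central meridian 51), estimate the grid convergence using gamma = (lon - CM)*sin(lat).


gamma = (52 - 51) * sin(42) = 1 * 0.669131 = 0.669 degrees

0.669 degrees


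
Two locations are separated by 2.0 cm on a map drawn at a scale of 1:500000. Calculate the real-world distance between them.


ground = 2.0 cm * 500000 / 100 = 10000.0 m = 10.0 km

10.0 km


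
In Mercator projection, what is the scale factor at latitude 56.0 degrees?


SF = 1 / cos(56.0) = 1 / 0.559193 = 1.788

1.788


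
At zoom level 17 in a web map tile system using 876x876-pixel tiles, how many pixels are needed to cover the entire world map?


tiles per axis = 2^17 = 131072
total tiles = 131072^2 = 17179869184
pixels per axis = 131072 * 876 = 114819072
total pixels = 114819072^2 = 13183419294941184

13183419294941184 pixels


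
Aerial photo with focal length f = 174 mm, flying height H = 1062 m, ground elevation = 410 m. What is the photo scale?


scale = f / (H - h) = 174 mm / 652 m = 174 / 652000 = 1:3747

1:3747


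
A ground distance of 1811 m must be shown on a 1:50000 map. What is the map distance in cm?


map_cm = 1811 * 100 / 50000 = 3.622 cm ≈ 3.62 cm

3.62 cm


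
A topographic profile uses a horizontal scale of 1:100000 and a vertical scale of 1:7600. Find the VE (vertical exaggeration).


VE = horizontal_scale / vertical_scale = 100000 / 7600 ≈ 13.2

13.2x


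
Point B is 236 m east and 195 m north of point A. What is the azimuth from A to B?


az = atan2(236, 195) = 50.4 deg
adjusted to 0-360: 50.4 degrees

50.4 degrees


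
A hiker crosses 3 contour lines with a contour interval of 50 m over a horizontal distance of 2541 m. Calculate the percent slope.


elevation change = 3 * 50 = 150 m
slope = 150 / 2541 * 100 = 5.9%

5.9%


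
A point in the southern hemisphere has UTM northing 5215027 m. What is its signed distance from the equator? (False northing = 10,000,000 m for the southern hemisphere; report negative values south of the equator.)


For southern: actual = 5215027 - 10000000 = -4784973 m

-4784973 m


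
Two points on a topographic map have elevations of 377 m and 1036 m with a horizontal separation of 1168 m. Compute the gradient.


gradient = (1036 - 377) / 1168 = 659 / 1168 = 0.5642

0.5642


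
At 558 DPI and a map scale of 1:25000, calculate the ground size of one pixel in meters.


pixel_cm = 2.54 / 558 ≈ 0.004552 cm
ground = pixel_cm * 25000 / 100 = 2.54 * 25000 / (558 * 100) = 63500 / 55800 ≈ 1.14 m

1.14 m


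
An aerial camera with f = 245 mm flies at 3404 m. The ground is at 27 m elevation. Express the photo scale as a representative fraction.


scale = f / (H - h) = 245 mm / 3377 m = 245 / 3377000 = 1:13784

1:13784


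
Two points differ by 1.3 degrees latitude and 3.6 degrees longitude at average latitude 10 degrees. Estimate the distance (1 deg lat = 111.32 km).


dlat_km = 1.3 * 111.32 = 144.716
dlon_km = 3.6 * 111.32 * cos(10) ≈ 394.664
dist = sqrt(144.716^2 + 394.664^2) ≈ 420.4 km

420.4 km


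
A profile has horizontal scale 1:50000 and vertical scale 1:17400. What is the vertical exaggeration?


VE = horizontal_scale / vertical_scale = 50000 / 17400 ≈ 2.9

2.9x


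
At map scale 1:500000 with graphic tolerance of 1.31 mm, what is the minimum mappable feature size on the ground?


ground = 1.31 mm * 500000 / 1000 = 655.0 m

655.0 m


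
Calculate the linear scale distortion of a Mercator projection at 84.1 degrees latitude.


SF = 1 / cos(84.1) = 1 / 0.102793 = 9.728

9.728


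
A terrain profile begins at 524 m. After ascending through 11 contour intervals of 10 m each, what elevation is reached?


elevation = 524 + 11 * 10 = 634 m

634 m


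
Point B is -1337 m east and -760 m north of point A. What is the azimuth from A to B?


az = atan2(-1337, -760) = -119.6 deg
adjusted to 0-360: 240.4 degrees

240.4 degrees


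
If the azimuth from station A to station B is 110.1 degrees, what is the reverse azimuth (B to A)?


back azimuth = (110.1 + 180) mod 360 = 290.1 degrees

290.1 degrees


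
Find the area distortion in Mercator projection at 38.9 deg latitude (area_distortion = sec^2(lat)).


area_distortion = 1/cos^2(38.9) = 1.651

1.651


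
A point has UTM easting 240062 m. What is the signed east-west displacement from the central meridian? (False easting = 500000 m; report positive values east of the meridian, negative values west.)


displacement = 240062 - 500000 = -259938 m

-259938 m


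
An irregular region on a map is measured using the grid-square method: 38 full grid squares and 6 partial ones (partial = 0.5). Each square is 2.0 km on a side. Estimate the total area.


effective squares = 38 + 6 * 0.5 = 41.0
area = 41.0 * 4.0 = 164.0 km^2

164.0 km^2


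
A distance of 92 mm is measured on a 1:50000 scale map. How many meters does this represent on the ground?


ground = 92 mm * 50000 / 1000 = 4600.0 m

4600.0 m


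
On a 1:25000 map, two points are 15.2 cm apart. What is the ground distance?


ground = 15.2 cm * 25000 / 100 = 3800.0 m = 3.8 km

3.8 km


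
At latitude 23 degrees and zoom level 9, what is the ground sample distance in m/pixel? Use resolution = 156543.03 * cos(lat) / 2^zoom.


res = 156543.03 * cos(23) / 2^9 = 156543.03 * 0.92050485 / 512 = 281.44 m/pixel

281.44 m/pixel


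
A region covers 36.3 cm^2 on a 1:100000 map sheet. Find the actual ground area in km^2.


ground_area = 36.3 * (100000/100)^2 = 36300000.0 m^2 = 36.3 km^2

36.3 km^2


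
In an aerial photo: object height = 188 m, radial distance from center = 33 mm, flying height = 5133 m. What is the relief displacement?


d = h * r / H = 188 * 33 / 5133 = 1.21 mm

1.21 mm


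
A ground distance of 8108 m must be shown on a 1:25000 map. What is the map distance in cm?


map_cm = 8108 * 100 / 25000 = 32.432 cm ≈ 32.43 cm

32.43 cm


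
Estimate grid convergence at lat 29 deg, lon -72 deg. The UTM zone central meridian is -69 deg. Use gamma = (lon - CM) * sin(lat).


gamma = (-72 - -69) * sin(29) = -3 * 0.48481 = -1.454 degrees

-1.454 degrees


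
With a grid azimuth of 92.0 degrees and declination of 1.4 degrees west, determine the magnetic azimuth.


magnetic azimuth = grid azimuth - declination (east +ve)
mag_az = 92.0 - -1.4 = 93.4 degrees

93.4 degrees


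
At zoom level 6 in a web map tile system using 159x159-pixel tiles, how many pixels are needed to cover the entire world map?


tiles per axis = 2^6 = 64
total tiles = 64^2 = 4096
pixels per axis = 64 * 159 = 10176
total pixels = 10176^2 = 103550976

103550976 pixels


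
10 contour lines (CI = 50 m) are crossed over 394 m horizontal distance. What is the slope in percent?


elevation change = 10 * 50 = 500 m
slope = 500 / 394 * 100 = 126.9%

126.9%


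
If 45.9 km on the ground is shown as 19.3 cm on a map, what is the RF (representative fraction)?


ground = 45.9 km = 4590000 cm; RF denominator = ground / map = 4590000 / 19.3 ≈ 237824; RF = 1:237824

1:237824


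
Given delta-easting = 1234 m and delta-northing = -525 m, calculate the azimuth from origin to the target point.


az = atan2(1234, -525) = 113.0 deg
adjusted to 0-360: 113.0 degrees

113.0 degrees


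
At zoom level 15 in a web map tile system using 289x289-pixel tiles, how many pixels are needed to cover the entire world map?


tiles per axis = 2^15 = 32768
total tiles = 32768^2 = 1073741824
pixels per axis = 32768 * 289 = 9469952
total pixels = 9469952^2 = 89679990882304

89679990882304 pixels


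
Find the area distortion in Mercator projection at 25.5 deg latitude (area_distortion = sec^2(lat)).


area_distortion = 1/cos^2(25.5) = 1.228

1.228


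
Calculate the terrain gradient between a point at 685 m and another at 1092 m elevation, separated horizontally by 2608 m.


gradient = (1092 - 685) / 2608 = 407 / 2608 = 0.1561

0.1561


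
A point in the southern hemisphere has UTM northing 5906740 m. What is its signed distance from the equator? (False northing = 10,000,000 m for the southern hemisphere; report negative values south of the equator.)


For southern: actual = 5906740 - 10000000 = -4093260 m

-4093260 m


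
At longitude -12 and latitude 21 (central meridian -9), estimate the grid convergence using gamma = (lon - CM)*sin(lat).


gamma = (-12 - -9) * sin(21) = -3 * 0.358368 = -1.075 degrees

-1.075 degrees


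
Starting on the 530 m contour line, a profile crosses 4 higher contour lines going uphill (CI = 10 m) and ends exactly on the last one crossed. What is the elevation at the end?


elevation = 530 + 4 * 10 = 570 m

570 m


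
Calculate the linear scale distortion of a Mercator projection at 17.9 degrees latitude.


SF = 1 / cos(17.9) = 1 / 0.951594 = 1.051

1.051


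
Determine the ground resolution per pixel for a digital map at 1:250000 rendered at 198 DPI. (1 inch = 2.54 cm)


pixel_cm = 2.54 / 198 ≈ 0.012828 cm
ground = pixel_cm * 250000 / 100 = 2.54 * 250000 / (198 * 100) = 635000 / 19800 ≈ 32.07 m

32.07 m


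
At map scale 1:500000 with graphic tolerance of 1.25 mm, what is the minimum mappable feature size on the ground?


ground = 1.25 mm * 500000 / 1000 = 625.0 m

625.0 m


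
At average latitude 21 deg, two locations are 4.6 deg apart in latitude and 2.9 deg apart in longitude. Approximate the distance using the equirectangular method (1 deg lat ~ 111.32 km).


dlat_km = 4.6 * 111.32 = 512.072
dlon_km = 2.9 * 111.32 * cos(21) ≈ 301.386
dist = sqrt(512.072^2 + 301.386^2) ≈ 594.2 km

594.2 km


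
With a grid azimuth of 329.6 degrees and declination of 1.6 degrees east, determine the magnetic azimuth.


magnetic azimuth = grid azimuth - declination (east +ve)
mag_az = 329.6 - 1.6 = 328.0 degrees

328.0 degrees


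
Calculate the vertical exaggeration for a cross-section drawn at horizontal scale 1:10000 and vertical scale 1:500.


VE = horizontal_scale / vertical_scale = 10000 / 500 = 20.0

20.0x


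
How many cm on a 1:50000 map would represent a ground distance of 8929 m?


map_cm = 8929 * 100 / 50000 = 17.858 cm ≈ 17.86 cm

17.86 cm


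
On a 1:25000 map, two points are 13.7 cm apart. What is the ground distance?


ground = 13.7 cm * 25000 / 100 = 3425.0 m = 3.425 km

3.425 km


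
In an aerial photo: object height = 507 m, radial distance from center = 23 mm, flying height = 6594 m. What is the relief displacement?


d = h * r / H = 507 * 23 / 6594 = 1.77 mm

1.77 mm


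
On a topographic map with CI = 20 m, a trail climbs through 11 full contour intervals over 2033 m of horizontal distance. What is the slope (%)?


elevation change = 11 * 20 = 220 m
slope = 220 / 2033 * 100 = 10.8%

10.8%


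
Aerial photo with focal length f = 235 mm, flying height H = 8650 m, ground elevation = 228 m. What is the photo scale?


scale = f / (H - h) = 235 mm / 8422 m = 235 / 8422000 = 1:35838

1:35838


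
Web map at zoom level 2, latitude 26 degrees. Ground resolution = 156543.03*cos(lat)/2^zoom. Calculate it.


res = 156543.03 * cos(26) / 2^2 = 156543.03 * 0.89879405 / 4 = 35174.99 m/pixel

35174.99 m/pixel


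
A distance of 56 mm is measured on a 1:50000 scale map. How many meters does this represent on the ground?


ground = 56 mm * 50000 / 1000 = 2800.0 m

2800.0 m


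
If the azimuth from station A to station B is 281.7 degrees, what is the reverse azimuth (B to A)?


back azimuth = (281.7 + 180) mod 360 = 101.7 degrees

101.7 degrees


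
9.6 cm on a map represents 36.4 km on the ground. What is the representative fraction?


ground = 36.4 km = 3640000 cm; RF denominator = ground / map = 3640000 / 9.6 ≈ 379167; RF = 1:379167

1:379167


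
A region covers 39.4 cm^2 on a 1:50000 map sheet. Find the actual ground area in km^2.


ground_area = 39.4 * (50000/100)^2 = 9850000.0 m^2 = 9.85 km^2

9.85 km^2


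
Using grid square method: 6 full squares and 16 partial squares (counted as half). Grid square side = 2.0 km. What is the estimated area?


effective squares = 6 + 16 * 0.5 = 14.0
area = 14.0 * 4.0 = 56.0 km^2

56.0 km^2


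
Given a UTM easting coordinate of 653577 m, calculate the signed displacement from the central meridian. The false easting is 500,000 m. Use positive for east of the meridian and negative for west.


displacement = 653577 - 500000 = 153577 m

153577 m


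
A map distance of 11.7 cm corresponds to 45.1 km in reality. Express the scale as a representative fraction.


ground = 45.1 km = 4510000 cm; RF denominator = ground / map = 4510000 / 11.7 ≈ 385470; RF = 1:385470

1:385470


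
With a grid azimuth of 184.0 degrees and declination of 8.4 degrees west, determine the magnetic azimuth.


magnetic azimuth = grid azimuth - declination (east +ve)
mag_az = 184.0 - -8.4 = 192.4 degrees

192.4 degrees


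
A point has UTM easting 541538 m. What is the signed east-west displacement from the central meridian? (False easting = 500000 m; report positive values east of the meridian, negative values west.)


displacement = 541538 - 500000 = 41538 m

41538 m


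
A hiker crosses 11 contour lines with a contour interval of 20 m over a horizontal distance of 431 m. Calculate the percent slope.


elevation change = 11 * 20 = 220 m
slope = 220 / 431 * 100 = 51.0%

51.0%


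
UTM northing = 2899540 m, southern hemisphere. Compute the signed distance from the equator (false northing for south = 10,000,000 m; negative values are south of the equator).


For southern: actual = 2899540 - 10000000 = -7100460 m

-7100460 m


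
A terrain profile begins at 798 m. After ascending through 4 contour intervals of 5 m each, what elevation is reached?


elevation = 798 + 4 * 5 = 818 m

818 m


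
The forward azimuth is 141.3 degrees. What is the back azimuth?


back azimuth = (141.3 + 180) mod 360 = 321.3 degrees

321.3 degrees


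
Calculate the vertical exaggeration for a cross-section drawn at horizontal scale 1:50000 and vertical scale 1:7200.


VE = horizontal_scale / vertical_scale = 50000 / 7200 ≈ 6.9

6.9x


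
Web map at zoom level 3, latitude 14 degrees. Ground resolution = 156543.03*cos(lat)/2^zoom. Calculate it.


res = 156543.03 * cos(14) / 2^3 = 156543.03 * 0.97029573 / 8 = 18986.63 m/pixel

18986.63 m/pixel


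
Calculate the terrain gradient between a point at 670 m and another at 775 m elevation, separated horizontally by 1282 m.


gradient = (775 - 670) / 1282 = 105 / 1282 = 0.0819

0.0819


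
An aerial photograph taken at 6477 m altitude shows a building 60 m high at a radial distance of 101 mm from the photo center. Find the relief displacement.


d = h * r / H = 60 * 101 / 6477 = 0.94 mm

0.94 mm


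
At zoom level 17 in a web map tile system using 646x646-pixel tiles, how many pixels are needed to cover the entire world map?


tiles per axis = 2^17 = 131072
total tiles = 131072^2 = 17179869184
pixels per axis = 131072 * 646 = 84672512
total pixels = 84672512^2 = 7169434288390144

7169434288390144 pixels


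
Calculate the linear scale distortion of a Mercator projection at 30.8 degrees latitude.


SF = 1 / cos(30.8) = 1 / 0.85896 = 1.164

1.164


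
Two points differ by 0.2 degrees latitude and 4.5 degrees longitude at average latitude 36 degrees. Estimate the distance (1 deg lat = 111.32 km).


dlat_km = 0.2 * 111.32 = 22.264
dlon_km = 4.5 * 111.32 * cos(36) ≈ 405.269
dist = sqrt(22.264^2 + 405.269^2) ≈ 405.9 km

405.9 km


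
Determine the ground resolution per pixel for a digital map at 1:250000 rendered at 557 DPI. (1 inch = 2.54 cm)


pixel_cm = 2.54 / 557 ≈ 0.00456 cm
ground = pixel_cm * 250000 / 100 = 2.54 * 250000 / (557 * 100) = 635000 / 55700 ≈ 11.4 m

11.4 m


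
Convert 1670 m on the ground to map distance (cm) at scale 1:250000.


map_cm = 1670 * 100 / 250000 = 0.668 cm ≈ 0.67 cm

0.67 cm


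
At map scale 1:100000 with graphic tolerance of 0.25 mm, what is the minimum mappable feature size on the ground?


ground = 0.25 mm * 100000 / 1000 = 25.0 m

25.0 m


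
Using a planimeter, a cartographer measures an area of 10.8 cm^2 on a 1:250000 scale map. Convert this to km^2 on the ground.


ground_area = 10.8 * (250000/100)^2 = 67500000.0 m^2 = 67.5 km^2

67.5 km^2


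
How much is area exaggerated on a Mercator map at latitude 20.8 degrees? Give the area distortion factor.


area_distortion = 1/cos^2(20.8) = 1.144

1.144


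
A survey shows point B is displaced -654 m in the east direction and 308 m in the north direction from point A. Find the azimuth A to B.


az = atan2(-654, 308) = -64.8 deg
adjusted to 0-360: 295.2 degrees

295.2 degrees


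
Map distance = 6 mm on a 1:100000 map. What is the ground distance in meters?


ground = 6 mm * 100000 / 1000 = 600.0 m

600.0 m


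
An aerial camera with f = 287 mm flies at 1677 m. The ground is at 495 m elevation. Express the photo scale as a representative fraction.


scale = f / (H - h) = 287 mm / 1182 m = 287 / 1182000 = 1:4118

1:4118


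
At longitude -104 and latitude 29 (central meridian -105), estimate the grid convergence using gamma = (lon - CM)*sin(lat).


gamma = (-104 - -105) * sin(29) = 1 * 0.48481 = 0.485 degrees

0.485 degrees


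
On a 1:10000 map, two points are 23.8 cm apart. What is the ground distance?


ground = 23.8 cm * 10000 / 100 = 2380.0 m = 2.38 km

2.38 km


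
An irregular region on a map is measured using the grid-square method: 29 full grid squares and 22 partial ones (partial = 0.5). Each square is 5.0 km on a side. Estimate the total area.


effective squares = 29 + 22 * 0.5 = 40.0
area = 40.0 * 25.0 = 1000.0 km^2

1000.0 km^2


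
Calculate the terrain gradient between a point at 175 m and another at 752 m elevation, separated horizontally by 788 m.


gradient = (752 - 175) / 788 = 577 / 788 = 0.7322

0.7322


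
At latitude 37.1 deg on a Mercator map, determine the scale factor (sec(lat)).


SF = 1 / cos(37.1) = 1 / 0.797584 = 1.254

1.254


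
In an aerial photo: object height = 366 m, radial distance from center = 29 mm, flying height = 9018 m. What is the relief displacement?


d = h * r / H = 366 * 29 / 9018 = 1.18 mm

1.18 mm


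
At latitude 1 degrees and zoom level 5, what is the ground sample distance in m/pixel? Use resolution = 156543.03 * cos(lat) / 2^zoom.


res = 156543.03 * cos(1) / 2^5 = 156543.03 * 0.9998477 / 32 = 4891.22 m/pixel

4891.22 m/pixel


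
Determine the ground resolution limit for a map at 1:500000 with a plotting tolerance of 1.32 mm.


ground = 1.32 mm * 500000 / 1000 = 660.0 m

660.0 m


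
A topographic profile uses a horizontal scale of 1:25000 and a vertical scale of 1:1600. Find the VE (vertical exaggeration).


VE = horizontal_scale / vertical_scale = 25000 / 1600 = 15.625 ≈ 15.6

15.6x


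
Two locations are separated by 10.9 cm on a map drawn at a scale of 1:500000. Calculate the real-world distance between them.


ground = 10.9 cm * 500000 / 100 = 54500.0 m = 54.5 km

54.5 km


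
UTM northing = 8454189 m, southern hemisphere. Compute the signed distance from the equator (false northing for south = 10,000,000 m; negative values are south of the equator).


For southern: actual = 8454189 - 10000000 = -1545811 m

-1545811 m


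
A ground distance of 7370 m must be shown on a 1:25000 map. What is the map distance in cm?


map_cm = 7370 * 100 / 25000 = 29.48 cm

29.48 cm


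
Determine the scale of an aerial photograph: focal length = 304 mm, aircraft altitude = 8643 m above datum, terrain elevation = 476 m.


scale = f / (H - h) = 304 mm / 8167 m = 304 / 8167000 = 1:26865

1:26865


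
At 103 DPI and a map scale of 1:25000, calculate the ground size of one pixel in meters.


pixel_cm = 2.54 / 103 ≈ 0.02466 cm
ground = pixel_cm * 25000 / 100 = 2.54 * 25000 / (103 * 100) = 63500 / 10300 ≈ 6.17 m

6.17 m


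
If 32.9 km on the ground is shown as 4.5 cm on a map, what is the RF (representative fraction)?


ground = 32.9 km = 3290000 cm; RF denominator = ground / map = 3290000 / 4.5 ≈ 731111; RF = 1:731111

1:731111


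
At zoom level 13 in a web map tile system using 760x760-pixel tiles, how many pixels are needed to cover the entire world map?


tiles per axis = 2^13 = 8192
total tiles = 8192^2 = 67108864
pixels per axis = 8192 * 760 = 6225920
total pixels = 6225920^2 = 38762079846400

38762079846400 pixels


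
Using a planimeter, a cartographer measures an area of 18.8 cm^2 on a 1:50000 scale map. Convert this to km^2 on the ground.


ground_area = 18.8 * (50000/100)^2 = 4700000.0 m^2 = 4.7 km^2

4.7 km^2


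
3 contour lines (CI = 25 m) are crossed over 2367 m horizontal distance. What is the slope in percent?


elevation change = 3 * 25 = 75 m
slope = 75 / 2367 * 100 = 3.2%

3.2%


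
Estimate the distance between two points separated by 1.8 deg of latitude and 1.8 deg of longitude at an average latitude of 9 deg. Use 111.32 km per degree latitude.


dlat_km = 1.8 * 111.32 = 200.376
dlon_km = 1.8 * 111.32 * cos(9) ≈ 197.909
dist = sqrt(200.376^2 + 197.909^2) ≈ 281.6 km

281.6 km


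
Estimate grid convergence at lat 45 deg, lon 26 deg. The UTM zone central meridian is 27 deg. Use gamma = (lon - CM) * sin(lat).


gamma = (26 - 27) * sin(45) = -1 * 0.707107 = -0.707 degrees

-0.707 degrees


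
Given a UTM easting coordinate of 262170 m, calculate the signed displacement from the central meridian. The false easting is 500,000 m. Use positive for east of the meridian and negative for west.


displacement = 262170 - 500000 = -237830 m

-237830 m


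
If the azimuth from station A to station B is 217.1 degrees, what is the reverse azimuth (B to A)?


back azimuth = (217.1 + 180) mod 360 = 37.1 degrees

37.1 degrees


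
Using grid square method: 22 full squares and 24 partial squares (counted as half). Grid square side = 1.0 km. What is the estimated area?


effective squares = 22 + 24 * 0.5 = 34.0
area = 34.0 * 1.0 = 34.0 km^2

34.0 km^2


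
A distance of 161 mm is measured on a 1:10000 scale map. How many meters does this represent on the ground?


ground = 161 mm * 10000 / 1000 = 1610.0 m

1610.0 m


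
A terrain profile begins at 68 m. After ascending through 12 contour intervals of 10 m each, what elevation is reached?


elevation = 68 + 12 * 10 = 188 m

188 m


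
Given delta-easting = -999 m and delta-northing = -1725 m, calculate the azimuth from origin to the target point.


az = atan2(-999, -1725) = -149.9 deg
adjusted to 0-360: 210.1 degrees

210.1 degrees


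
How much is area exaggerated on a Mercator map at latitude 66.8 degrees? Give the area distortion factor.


area_distortion = 1/cos^2(66.8) = 6.444

6.444


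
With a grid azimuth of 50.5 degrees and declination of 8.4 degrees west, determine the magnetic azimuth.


magnetic azimuth = grid azimuth - declination (east +ve)
mag_az = 50.5 - -8.4 = 58.9 degrees

58.9 degrees


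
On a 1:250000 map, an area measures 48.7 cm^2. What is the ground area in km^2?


ground_area = 48.7 * (250000/100)^2 = 304375000.0 m^2 = 304.375 km^2

304.375 km^2


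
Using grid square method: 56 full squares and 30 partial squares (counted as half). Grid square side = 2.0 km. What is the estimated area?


effective squares = 56 + 30 * 0.5 = 71.0
area = 71.0 * 4.0 = 284.0 km^2

284.0 km^2


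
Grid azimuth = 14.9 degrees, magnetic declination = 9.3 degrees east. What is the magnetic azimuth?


magnetic azimuth = grid azimuth - declination (east +ve)
mag_az = 14.9 - 9.3 = 5.6 degrees

5.6 degrees


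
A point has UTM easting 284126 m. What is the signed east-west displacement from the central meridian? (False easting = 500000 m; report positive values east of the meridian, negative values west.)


displacement = 284126 - 500000 = -215874 m

-215874 m


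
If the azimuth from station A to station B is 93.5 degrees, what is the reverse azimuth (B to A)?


back azimuth = (93.5 + 180) mod 360 = 273.5 degrees

273.5 degrees


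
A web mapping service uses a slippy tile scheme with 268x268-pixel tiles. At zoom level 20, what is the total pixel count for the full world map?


tiles per axis = 2^20 = 1048576
total tiles = 1048576^2 = 1099511627776
pixels per axis = 1048576 * 268 = 281018368
total pixels = 281018368^2 = 78971323153383424

78971323153383424 pixels


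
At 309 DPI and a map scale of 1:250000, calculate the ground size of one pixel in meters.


pixel_cm = 2.54 / 309 ≈ 0.00822 cm
ground = pixel_cm * 250000 / 100 = 2.54 * 250000 / (309 * 100) = 635000 / 30900 ≈ 20.55 m

20.55 m


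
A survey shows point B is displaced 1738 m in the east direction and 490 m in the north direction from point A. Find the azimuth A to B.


az = atan2(1738, 490) = 74.3 deg
adjusted to 0-360: 74.3 degrees

74.3 degrees


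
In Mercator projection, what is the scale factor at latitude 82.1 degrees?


SF = 1 / cos(82.1) = 1 / 0.137445 = 7.276

7.276


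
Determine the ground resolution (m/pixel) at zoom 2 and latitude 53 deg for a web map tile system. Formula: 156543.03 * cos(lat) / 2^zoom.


res = 156543.03 * cos(53) / 2^2 = 156543.03 * 0.60181502 / 4 = 23552.49 m/pixel

23552.49 m/pixel


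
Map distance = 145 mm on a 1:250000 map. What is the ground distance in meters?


ground = 145 mm * 250000 / 1000 = 36250.0 m

36250.0 m


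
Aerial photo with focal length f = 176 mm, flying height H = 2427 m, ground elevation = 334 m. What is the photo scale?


scale = f / (H - h) = 176 mm / 2093 m = 176 / 2093000 = 1:11892

1:11892


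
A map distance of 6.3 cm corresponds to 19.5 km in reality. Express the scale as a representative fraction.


ground = 19.5 km = 1950000 cm; RF denominator = ground / map = 1950000 / 6.3 ≈ 309524; RF = 1:309524

1:309524


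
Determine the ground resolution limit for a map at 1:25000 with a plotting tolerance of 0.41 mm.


ground = 0.41 mm * 25000 / 1000 = 10.25 m

10.25 m


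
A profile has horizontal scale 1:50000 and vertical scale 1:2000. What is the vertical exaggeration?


VE = horizontal_scale / vertical_scale = 50000 / 2000 = 25.0

25.0x


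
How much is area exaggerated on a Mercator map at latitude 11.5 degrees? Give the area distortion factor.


area_distortion = 1/cos^2(11.5) = 1.041

1.041


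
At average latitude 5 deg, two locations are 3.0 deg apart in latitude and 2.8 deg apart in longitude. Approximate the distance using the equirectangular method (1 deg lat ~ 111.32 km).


dlat_km = 3.0 * 111.32 = 333.96
dlon_km = 2.8 * 111.32 * cos(5) ≈ 310.51
dist = sqrt(333.96^2 + 310.51^2) ≈ 456.0 km

456.0 km


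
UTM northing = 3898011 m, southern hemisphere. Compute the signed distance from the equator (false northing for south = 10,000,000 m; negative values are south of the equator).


For southern: actual = 3898011 - 10000000 = -6101989 m

-6101989 m


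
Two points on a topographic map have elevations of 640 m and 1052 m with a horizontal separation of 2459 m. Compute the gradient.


gradient = (1052 - 640) / 2459 = 412 / 2459 = 0.1675

0.1675


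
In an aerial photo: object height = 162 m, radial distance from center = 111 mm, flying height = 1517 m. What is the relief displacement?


d = h * r / H = 162 * 111 / 1517 = 11.85 mm

11.85 mm


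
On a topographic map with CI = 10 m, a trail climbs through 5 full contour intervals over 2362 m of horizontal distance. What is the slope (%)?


elevation change = 5 * 10 = 50 m
slope = 50 / 2362 * 100 = 2.1%

2.1%


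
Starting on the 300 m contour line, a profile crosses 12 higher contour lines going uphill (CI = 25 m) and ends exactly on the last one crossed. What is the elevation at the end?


elevation = 300 + 12 * 25 = 600 m

600 m


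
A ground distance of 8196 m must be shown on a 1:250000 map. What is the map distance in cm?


map_cm = 8196 * 100 / 250000 = 3.2784 cm ≈ 3.28 cm

3.28 cm


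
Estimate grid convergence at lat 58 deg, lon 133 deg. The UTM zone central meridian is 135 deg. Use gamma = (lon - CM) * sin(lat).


gamma = (133 - 135) * sin(58) = -2 * 0.848048 = -1.696 degrees

-1.696 degrees


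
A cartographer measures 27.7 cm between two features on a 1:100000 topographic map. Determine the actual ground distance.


ground = 27.7 cm * 100000 / 100 = 27700.0 m = 27.7 km

27.7 km


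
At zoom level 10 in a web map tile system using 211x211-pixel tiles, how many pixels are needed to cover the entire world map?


tiles per axis = 2^10 = 1024
total tiles = 1024^2 = 1048576
pixels per axis = 1024 * 211 = 216064
total pixels = 216064^2 = 46683652096

46683652096 pixels


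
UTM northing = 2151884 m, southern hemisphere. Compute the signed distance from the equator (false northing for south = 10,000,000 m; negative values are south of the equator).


For southern: actual = 2151884 - 10000000 = -7848116 m

-7848116 m


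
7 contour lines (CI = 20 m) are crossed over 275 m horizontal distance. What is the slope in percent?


elevation change = 7 * 20 = 140 m
slope = 140 / 275 * 100 = 50.9%

50.9%


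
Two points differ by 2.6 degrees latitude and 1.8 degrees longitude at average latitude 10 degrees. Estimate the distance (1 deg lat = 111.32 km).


dlat_km = 2.6 * 111.32 = 289.432
dlon_km = 1.8 * 111.32 * cos(10) ≈ 197.332
dist = sqrt(289.432^2 + 197.332^2) ≈ 350.3 km

350.3 km


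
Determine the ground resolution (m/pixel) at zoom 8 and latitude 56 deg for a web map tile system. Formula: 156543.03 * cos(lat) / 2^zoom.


res = 156543.03 * cos(56) / 2^8 = 156543.03 * 0.5591929 / 256 = 341.94 m/pixel

341.94 m/pixel


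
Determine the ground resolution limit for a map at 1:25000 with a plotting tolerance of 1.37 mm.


ground = 1.37 mm * 25000 / 1000 = 34.25 m

34.25 m


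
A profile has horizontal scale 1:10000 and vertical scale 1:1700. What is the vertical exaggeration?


VE = horizontal_scale / vertical_scale = 10000 / 1700 ≈ 5.9

5.9x


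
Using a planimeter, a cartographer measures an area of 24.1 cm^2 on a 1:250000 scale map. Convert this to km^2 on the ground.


ground_area = 24.1 * (250000/100)^2 = 150625000.0 m^2 = 150.625 km^2

150.625 km^2


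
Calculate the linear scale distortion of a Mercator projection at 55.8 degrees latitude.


SF = 1 / cos(55.8) = 1 / 0.562083 = 1.779

1.779


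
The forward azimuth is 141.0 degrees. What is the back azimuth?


back azimuth = (141.0 + 180) mod 360 = 321.0 degrees

321.0 degrees


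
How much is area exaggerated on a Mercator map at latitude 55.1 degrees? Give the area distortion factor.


area_distortion = 1/cos^2(55.1) = 3.055

3.055


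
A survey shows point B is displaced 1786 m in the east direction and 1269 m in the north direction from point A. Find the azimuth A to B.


az = atan2(1786, 1269) = 54.6 deg
adjusted to 0-360: 54.6 degrees

54.6 degrees


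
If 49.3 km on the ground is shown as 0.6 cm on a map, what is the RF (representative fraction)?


ground = 49.3 km = 4930000 cm; RF denominator = ground / map = 4930000 / 0.6 ≈ 8216667; RF = 1:8216667

1:8216667


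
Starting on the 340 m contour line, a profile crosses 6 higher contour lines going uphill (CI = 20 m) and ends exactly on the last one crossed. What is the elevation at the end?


elevation = 340 + 6 * 20 = 460 m

460 m


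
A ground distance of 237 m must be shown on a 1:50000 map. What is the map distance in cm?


map_cm = 237 * 100 / 50000 = 0.474 cm ≈ 0.47 cm

0.47 cm


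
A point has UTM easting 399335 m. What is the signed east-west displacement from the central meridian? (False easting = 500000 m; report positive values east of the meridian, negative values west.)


displacement = 399335 - 500000 = -100665 m

-100665 m


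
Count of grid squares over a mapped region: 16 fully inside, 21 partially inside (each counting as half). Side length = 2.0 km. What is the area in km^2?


effective squares = 16 + 21 * 0.5 = 26.5
area = 26.5 * 4.0 = 106.0 km^2

106.0 km^2


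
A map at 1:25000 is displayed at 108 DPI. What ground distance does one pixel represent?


pixel_cm = 2.54 / 108 ≈ 0.023519 cm
ground = pixel_cm * 25000 / 100 = 2.54 * 25000 / (108 * 100) = 63500 / 10800 ≈ 5.88 m

5.88 m


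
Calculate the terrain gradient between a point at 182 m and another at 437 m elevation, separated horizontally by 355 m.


gradient = (437 - 182) / 355 = 255 / 355 = 0.7183

0.7183


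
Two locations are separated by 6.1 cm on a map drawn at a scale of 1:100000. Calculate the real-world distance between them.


ground = 6.1 cm * 100000 / 100 = 6100.0 m = 6.1 km

6.1 km


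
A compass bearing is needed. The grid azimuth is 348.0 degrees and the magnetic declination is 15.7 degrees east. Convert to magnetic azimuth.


magnetic azimuth = grid azimuth - declination (east +ve)
mag_az = 348.0 - 15.7 = 332.3 degrees

332.3 degrees


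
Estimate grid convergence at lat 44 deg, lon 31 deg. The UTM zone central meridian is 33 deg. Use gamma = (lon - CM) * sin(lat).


gamma = (31 - 33) * sin(44) = -2 * 0.694658 = -1.389 degrees

-1.389 degrees


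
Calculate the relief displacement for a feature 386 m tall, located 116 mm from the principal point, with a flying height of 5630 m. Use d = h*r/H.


d = h * r / H = 386 * 116 / 5630 = 7.95 mm

7.95 mm


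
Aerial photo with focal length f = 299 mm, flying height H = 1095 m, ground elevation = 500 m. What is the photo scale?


scale = f / (H - h) = 299 mm / 595 m = 299 / 595000 = 1:1990

1:1990


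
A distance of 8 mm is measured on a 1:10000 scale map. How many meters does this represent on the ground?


ground = 8 mm * 10000 / 1000 = 80.0 m

80.0 m


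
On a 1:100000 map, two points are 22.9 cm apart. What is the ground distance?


ground = 22.9 cm * 100000 / 100 = 22900.0 m = 22.9 km

22.9 km


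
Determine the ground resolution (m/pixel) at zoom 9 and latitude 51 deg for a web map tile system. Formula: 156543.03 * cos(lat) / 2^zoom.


res = 156543.03 * cos(51) / 2^9 = 156543.03 * 0.62932039 / 512 = 192.41 m/pixel

192.41 m/pixel


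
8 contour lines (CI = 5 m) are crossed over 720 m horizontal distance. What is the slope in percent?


elevation change = 8 * 5 = 40 m
slope = 40 / 720 * 100 = 5.6%

5.6%


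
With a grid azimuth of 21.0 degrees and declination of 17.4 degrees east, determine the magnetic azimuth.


magnetic azimuth = grid azimuth - declination (east +ve)
mag_az = 21.0 - 17.4 = 3.6 degrees

3.6 degrees


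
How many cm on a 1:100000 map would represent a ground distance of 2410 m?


map_cm = 2410 * 100 / 100000 = 2.41 cm

2.41 cm


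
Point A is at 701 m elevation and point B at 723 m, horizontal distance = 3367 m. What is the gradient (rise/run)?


gradient = (723 - 701) / 3367 = 22 / 3367 = 0.0065

0.0065


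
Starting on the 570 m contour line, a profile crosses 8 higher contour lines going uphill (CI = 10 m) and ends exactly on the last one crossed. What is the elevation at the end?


elevation = 570 + 8 * 10 = 650 m

650 m
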